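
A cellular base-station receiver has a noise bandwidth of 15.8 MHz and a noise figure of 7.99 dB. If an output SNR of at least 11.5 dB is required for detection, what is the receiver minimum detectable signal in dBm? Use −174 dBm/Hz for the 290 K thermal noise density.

−82.5 dBm

Sensitivity = −174 + 10 log₁₀(B) + NF + SNR_min
= −174 + 71.99 + 7.99 + 11.5
= −82.52 dBm → −82.5 dBm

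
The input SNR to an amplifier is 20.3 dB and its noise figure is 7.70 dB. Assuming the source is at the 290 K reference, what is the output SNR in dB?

By definition F = SNR_in/SNR_out, so in dB: SNR_out = SNR_in − NF
SNR_out = 20.3 − 7.70 = 12.60 dB

12.60 dB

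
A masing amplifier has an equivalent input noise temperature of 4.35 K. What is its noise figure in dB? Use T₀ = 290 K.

0.065 dB

F = 1 + T_e/T₀ = 1 + 4.35/290 = 1.015
NF = 10 log₁₀(1.015) = 0.065 dB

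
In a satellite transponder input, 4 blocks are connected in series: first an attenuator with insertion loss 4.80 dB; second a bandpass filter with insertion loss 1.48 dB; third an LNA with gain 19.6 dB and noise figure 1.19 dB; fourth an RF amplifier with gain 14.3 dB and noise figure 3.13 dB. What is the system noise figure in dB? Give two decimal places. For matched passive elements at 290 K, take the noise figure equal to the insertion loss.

7.51 dB

Convert to linear (a loss of L dB is a gain of −L dB): F_i = 10^(NF_i/10), G_i = 10^(G_i,dB/10)
  Stage 1: F_1 = 10^(4.80/10) = 3.020, G_1 = 10^(−4.80/10) = 0.3311
  Stage 2: F_2 = 10^(1.48/10) = 1.406, G_2 = 10^(−1.48/10) = 0.7112
  Stage 3: F_3 = 10^(1.19/10) = 1.315, G_3 = 10^(19.6/10) = 91.20
  Stage 4: F_4 = 10^(3.13/10) = 2.056, G_4 = 10^(14.3/10) = 26.92
Friis cascade:
  F = 3.020 + (1.406 − 1)/0.3311 + (1.315 − 1)/0.2355 + (2.056 − 1)/21.48 = 5.634
NF = 10 log₁₀(5.634) = 7.51 dB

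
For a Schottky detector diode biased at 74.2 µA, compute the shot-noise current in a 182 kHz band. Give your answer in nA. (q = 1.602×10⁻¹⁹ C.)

I_n = √(2qI·B)
2qI·B = 2 × 1.602×10⁻¹⁹ × 7.42×10⁻⁵ × 1.82×10⁵ = 4.33×10⁻¹⁸ A²
I_n = √(4.33×10⁻¹⁸) = 2.08×10⁻⁹ A = 2.08 nA

2.08 nA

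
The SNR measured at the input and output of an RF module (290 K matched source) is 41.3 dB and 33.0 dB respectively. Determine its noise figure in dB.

NF (dB) = SNR_in(dB) − SNR_out(dB) when the source is at T₀
NF = 41.3 − 33.0 = 8.3 dB

8.3 dB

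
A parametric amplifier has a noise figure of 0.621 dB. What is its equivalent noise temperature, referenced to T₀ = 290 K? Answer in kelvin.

44.6 K

F = 10^(0.621/10) = 1.15372
T_e = (F − 1)·T₀ = (1.15372 − 1) × 290 = 44.6 K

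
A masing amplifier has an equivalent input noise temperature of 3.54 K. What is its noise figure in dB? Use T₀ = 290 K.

0.053 dB

F = 1 + T_e/T₀ = 1 + 3.54/290 = 1.01221
NF = 10 log₁₀(1.01221) = 0.053 dB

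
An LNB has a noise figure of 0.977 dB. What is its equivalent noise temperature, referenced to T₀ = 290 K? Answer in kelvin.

F = 10^(0.977/10) = 1.25228
T_e = (F − 1)·T₀ = (1.25228 − 1) × 290 = 73.2 K

73.2 K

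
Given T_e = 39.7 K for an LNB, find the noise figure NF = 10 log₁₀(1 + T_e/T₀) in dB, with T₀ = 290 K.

0.557 dB

F = 1 + T_e/T₀ = 1 + 39.7/290 = 1.1369
NF = 10 log₁₀(1.1369) = 0.557 dB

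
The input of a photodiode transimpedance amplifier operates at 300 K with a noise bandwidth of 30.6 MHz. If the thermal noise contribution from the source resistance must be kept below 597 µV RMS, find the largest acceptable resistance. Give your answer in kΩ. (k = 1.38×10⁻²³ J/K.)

703 kΩ

Johnson–Nyquist: V_n = √(4kTRB) ⇒ R = V_n² / (4kTB)
4kTB = 4 × 1.38×10⁻²³ × 300 × 3.06×10⁷ = 5.07×10⁻¹³
R = (5.97×10⁻⁴)² / 5.07×10⁻¹³ = 7.03×10⁵ Ω = 703 kΩ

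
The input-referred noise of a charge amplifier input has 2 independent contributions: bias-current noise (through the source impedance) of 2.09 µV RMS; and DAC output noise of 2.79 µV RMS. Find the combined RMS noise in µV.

Uncorrelated sources add in power (mean-square): V_tot = √(ΣV_i²)
V_tot = √[(2.09×10⁻⁶)² + (2.79×10⁻⁶)²] = 3.49×10⁻⁶ V = 3.49 µV

3.49 µV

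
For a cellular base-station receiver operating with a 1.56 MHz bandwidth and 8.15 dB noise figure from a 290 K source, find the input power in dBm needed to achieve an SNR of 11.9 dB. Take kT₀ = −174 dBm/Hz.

Sensitivity = −174 + 10 log₁₀(B) + NF + SNR_min
= −174 + 61.93 + 8.15 + 11.9
= −92.02 dBm → −92.0 dBm

−92.0 dBm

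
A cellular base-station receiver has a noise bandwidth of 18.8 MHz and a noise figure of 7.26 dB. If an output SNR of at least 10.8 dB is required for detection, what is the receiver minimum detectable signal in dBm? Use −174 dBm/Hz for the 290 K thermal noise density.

Sensitivity = −174 + 10 log₁₀(B) + NF + SNR_min
= −174 + 72.74 + 7.26 + 10.8
= −83.20 dBm → −83.2 dBm

−83.2 dBm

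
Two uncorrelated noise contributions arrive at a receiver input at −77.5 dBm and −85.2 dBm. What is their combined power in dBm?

−76.8 dBm

Convert to linear, add, convert back:
P₁ = 1.78×10⁻¹¹ W, P₂ = 3.02×10⁻¹² W
P_tot = 2.08×10⁻¹¹ W → 10 log₁₀(P_tot / 10⁻³) = −76.8 dBm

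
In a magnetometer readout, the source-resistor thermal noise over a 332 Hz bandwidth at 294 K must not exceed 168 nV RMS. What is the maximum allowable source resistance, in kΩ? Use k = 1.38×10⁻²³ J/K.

5.24 kΩ

Johnson–Nyquist: V_n = √(4kTRB) ⇒ R = V_n² / (4kTB)
4kTB = 4 × 1.38×10⁻²³ × 294 × 3.32×10² = 5.39×10⁻¹⁸
R = (1.68×10⁻⁷)² / 5.39×10⁻¹⁸ = 5.24×10³ Ω = 5.24 kΩ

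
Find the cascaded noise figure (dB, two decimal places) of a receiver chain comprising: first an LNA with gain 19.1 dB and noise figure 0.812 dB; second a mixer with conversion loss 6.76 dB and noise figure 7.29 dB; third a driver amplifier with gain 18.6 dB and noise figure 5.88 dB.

1.54 dB

Convert to linear (a loss of L dB is a gain of −L dB): F_i = 10^(NF_i/10), G_i = 10^(G_i,dB/10)
  Stage 1: F_1 = 10^(0.812/10) = 1.206, G_1 = 10^(19.1/10) = 81.28
  Stage 2: F_2 = 10^(7.29/10) = 5.358, G_2 = 10^(−6.76/10) = 0.2109
  Stage 3: F_3 = 10^(5.88/10) = 3.873, G_3 = 10^(18.6/10) = 72.44
Friis cascade:
  F = 1.206 + (5.358 − 1)/81.28 + (3.873 − 1)/17.14 = 1.427
NF = 10 log₁₀(1.427) = 1.54 dB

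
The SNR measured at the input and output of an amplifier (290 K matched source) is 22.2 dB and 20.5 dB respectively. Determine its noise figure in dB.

NF (dB) = SNR_in(dB) − SNR_out(dB) when the source is at T₀
NF = 22.2 − 20.5 = 1.7 dB

1.7 dB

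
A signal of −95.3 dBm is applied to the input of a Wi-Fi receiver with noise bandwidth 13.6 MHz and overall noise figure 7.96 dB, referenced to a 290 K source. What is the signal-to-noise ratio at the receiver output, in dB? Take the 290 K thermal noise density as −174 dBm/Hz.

Noise floor: N = −174 + 10 log₁₀(B) + NF
10 log₁₀(1.36×10⁷) = 71.34 dB
N = −174 + 71.34 + 7.96 = −94.70 dBm
SNR = P_sig − N = −95.3 − (−94.70) = −0.60 dB → −0.6 dB

−0.6 dB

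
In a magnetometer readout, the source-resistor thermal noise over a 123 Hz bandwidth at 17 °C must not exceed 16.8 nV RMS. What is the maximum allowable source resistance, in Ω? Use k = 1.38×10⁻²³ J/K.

T = 17 °C + 273.15 = 290.15 K
Johnson–Nyquist: V_n = √(4kTRB) ⇒ R = V_n² / (4kTB)
4kTB = 4 × 1.38×10⁻²³ × 290.15 × 1.23×10² = 1.97×10⁻¹⁸
R = (1.68×10⁻⁸)² / 1.97×10⁻¹⁸ = 1.43×10² Ω = 143 Ω

143 Ω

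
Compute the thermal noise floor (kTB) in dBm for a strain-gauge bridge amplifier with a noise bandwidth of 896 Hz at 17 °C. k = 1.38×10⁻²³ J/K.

T = 17 °C + 273.15 = 290.15 K
P_n = kTB = 1.38×10⁻²³ × 290.15 × 8.96×10² = 3.59×10⁻¹⁸ W
In dBm: 10 log₁₀(3.59×10⁻¹⁸ / 10⁻³) = −144.5 dBm

−144.5 dBm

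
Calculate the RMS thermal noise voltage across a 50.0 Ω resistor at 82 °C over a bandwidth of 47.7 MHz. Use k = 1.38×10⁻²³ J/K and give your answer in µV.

6.84 µV

T = 82 °C + 273.15 = 355.15 K
V_n = √(4kTRB)
4kTRB = 4 × 1.38×10⁻²³ × 355.15 × 5.00×10¹ × 4.77×10⁷ = 4.68×10⁻¹¹ V²
V_n = √(4.68×10⁻¹¹) = 6.84×10⁻⁶ V = 6.84 µV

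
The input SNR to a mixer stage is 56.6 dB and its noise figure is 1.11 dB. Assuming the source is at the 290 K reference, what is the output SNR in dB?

By definition F = SNR_in/SNR_out, so in dB: SNR_out = SNR_in − NF
SNR_out = 56.6 − 1.11 = 55.49 dB

55.49 dB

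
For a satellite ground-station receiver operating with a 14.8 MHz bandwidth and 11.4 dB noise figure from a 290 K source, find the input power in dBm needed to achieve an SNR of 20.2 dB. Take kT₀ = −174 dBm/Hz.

−70.7 dBm

Sensitivity = −174 + 10 log₁₀(B) + NF + SNR_min
= −174 + 71.7 + 11.4 + 20.2
= −70.7 dBm → −70.7 dBm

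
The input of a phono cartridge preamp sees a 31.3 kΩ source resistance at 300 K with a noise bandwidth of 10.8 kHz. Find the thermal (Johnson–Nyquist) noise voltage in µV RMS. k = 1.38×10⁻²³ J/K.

2.37 µV

V_n = √(4kTRB)
4kTRB = 4 × 1.38×10⁻²³ × 300 × 3.13×10⁴ × 1.08×10⁴ = 5.60×10⁻¹² V²
V_n = √(5.60×10⁻¹²) = 2.37×10⁻⁶ V = 2.37 µV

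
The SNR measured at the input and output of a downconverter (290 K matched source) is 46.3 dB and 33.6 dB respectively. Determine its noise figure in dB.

12.7 dB

NF (dB) = SNR_in(dB) − SNR_out(dB) when the source is at T₀
NF = 46.3 − 33.6 = 12.7 dB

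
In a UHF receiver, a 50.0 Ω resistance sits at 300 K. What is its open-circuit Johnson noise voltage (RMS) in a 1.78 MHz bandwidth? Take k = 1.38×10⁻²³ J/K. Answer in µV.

1.21 µV

V_n = √(4kTRB)
4kTRB = 4 × 1.38×10⁻²³ × 300 × 5.00×10¹ × 1.78×10⁶ = 1.47×10⁻¹² V²
V_n = √(1.47×10⁻¹²) = 1.21×10⁻⁶ V = 1.21 µV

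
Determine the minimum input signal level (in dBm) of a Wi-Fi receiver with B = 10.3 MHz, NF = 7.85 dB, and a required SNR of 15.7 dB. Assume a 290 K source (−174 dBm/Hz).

Sensitivity = −174 + 10 log₁₀(B) + NF + SNR_min
= −174 + 70.13 + 7.85 + 15.7
= −80.32 dBm → −80.3 dBm

−80.3 dBm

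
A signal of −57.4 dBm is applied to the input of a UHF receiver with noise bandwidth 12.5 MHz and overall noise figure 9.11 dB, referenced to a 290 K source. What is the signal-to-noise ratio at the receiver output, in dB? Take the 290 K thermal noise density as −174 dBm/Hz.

Noise floor: N = −174 + 10 log₁₀(B) + NF
10 log₁₀(1.25×10⁷) = 70.97 dB
N = −174 + 70.97 + 9.11 = −93.92 dBm
SNR = P_sig − N = −57.4 − (−93.92) = 36.52 dB → 36.5 dB

36.5 dB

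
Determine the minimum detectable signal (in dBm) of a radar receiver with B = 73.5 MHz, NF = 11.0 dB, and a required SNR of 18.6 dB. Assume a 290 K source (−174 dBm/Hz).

−65.7 dBm

Sensitivity = −174 + 10 log₁₀(B) + NF + SNR_min
= −174 + 78.66 + 11.0 + 18.6
= −65.74 dBm → −65.7 dBm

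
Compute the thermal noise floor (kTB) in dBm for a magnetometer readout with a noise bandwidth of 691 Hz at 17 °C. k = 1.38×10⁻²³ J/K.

−145.6 dBm

T = 17 °C + 273.15 = 290.15 K
P_n = kTB = 1.38×10⁻²³ × 290.15 × 6.91×10² = 2.77×10⁻¹⁸ W
In dBm: 10 log₁₀(2.77×10⁻¹⁸ / 10⁻³) = −145.6 dBm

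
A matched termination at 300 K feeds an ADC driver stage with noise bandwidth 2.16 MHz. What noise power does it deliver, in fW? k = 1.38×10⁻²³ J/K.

P_n = kTB = 1.38×10⁻²³ × 300 × 2.16×10⁶ = 8.94×10⁻¹⁵ W = 8.94 fW

8.94 fW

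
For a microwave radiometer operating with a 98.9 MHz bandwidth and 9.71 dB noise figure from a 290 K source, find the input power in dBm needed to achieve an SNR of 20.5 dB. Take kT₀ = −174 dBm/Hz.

Sensitivity = −174 + 10 log₁₀(B) + NF + SNR_min
= −174 + 79.95 + 9.71 + 20.5
= −63.84 dBm → −63.8 dBm

−63.8 dBm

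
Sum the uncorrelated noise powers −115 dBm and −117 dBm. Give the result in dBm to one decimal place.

−112.9 dBm

Convert to linear, add, convert back:
P₁ = 3.16×10⁻¹⁵ W, P₂ = 2.00×10⁻¹⁵ W
P_tot = 5.16×10⁻¹⁵ W → 10 log₁₀(P_tot / 10⁻³) = −112.9 dBm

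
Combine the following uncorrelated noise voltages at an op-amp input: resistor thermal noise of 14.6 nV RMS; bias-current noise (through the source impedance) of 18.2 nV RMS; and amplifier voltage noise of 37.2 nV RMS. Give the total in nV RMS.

43.9 nV

Uncorrelated sources add in power (mean-square): V_tot = √(ΣV_i²)
V_tot = √[(1.46×10⁻⁸)² + (1.82×10⁻⁸)² + (3.72×10⁻⁸)²] = 4.39×10⁻⁸ V = 43.9 nV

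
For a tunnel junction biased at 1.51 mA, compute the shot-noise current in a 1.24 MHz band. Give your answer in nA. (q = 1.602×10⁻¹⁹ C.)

24.5 nA

I_n = √(2qI·B)
2qI·B = 2 × 1.602×10⁻¹⁹ × 1.51×10⁻³ × 1.24×10⁶ = 6.00×10⁻¹⁶ A²
I_n = √(6.00×10⁻¹⁶) = 2.45×10⁻⁸ A = 24.5 nA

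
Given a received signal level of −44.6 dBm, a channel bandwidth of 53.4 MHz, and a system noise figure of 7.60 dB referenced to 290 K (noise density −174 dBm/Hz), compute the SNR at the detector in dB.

Noise floor: N = −174 + 10 log₁₀(B) + NF
10 log₁₀(5.34×10⁷) = 77.28 dB
N = −174 + 77.28 + 7.60 = −89.12 dBm
SNR = P_sig − N = −44.6 − (−89.12) = 44.52 dB → 44.5 dB

44.5 dB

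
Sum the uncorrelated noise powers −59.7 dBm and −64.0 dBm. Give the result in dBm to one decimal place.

Convert to linear, add, convert back:
P₁ = 1.07×10⁻⁹ W, P₂ = 3.98×10⁻¹⁰ W
P_tot = 1.47×10⁻⁹ W → 10 log₁₀(P_tot / 10⁻³) = −58.3 dBm

−58.3 dBm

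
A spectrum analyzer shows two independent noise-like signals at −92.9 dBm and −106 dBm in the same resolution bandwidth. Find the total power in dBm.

Convert to linear, add, convert back:
P₁ = 5.13×10⁻¹³ W, P₂ = 2.51×10⁻¹⁴ W
P_tot = 5.38×10⁻¹³ W → 10 log₁₀(P_tot / 10⁻³) = −92.7 dBm

−92.7 dBm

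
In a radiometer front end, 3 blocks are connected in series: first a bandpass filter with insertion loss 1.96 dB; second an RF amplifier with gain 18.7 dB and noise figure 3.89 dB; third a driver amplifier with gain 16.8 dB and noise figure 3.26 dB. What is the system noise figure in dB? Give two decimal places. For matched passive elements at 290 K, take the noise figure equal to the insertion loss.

5.88 dB

Convert to linear (a loss of L dB is a gain of −L dB): F_i = 10^(NF_i/10), G_i = 10^(G_i,dB/10)
  Stage 1: F_1 = 10^(1.96/10) = 1.570, G_1 = 10^(−1.96/10) = 0.6368
  Stage 2: F_2 = 10^(3.89/10) = 2.449, G_2 = 10^(18.7/10) = 74.13
  Stage 3: F_3 = 10^(3.26/10) = 2.118, G_3 = 10^(16.8/10) = 47.86
Friis cascade:
  F = 1.570 + (2.449 − 1)/0.6368 + (2.118 − 1)/47.21 = 3.870
NF = 10 log₁₀(3.870) = 5.88 dB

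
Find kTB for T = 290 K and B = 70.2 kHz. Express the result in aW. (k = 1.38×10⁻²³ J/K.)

P_n = kTB = 1.38×10⁻²³ × 290 × 7.02×10⁴ = 2.81×10⁻¹⁶ W = 281 aW

281 aW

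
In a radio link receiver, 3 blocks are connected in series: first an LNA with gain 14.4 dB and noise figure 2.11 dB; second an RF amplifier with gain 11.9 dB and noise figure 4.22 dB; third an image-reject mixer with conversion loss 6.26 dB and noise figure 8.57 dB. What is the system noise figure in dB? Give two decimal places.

Convert to linear (a loss of L dB is a gain of −L dB): F_i = 10^(NF_i/10), G_i = 10^(G_i,dB/10)
  Stage 1: F_1 = 10^(2.11/10) = 1.626, G_1 = 10^(14.4/10) = 27.54
  Stage 2: F_2 = 10^(4.22/10) = 2.642, G_2 = 10^(11.9/10) = 15.49
  Stage 3: F_3 = 10^(8.57/10) = 7.194, G_3 = 10^(−6.26/10) = 0.2366
Friis cascade:
  F = 1.626 + (2.642 − 1)/27.54 + (7.194 − 1)/426.6 = 1.700
NF = 10 log₁₀(1.700) = 2.30 dB

2.30 dB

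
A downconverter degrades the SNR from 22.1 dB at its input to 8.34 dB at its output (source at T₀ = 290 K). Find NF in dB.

13.76 dB

NF (dB) = SNR_in(dB) − SNR_out(dB) when the source is at T₀
NF = 22.1 − 8.34 = 13.76 dB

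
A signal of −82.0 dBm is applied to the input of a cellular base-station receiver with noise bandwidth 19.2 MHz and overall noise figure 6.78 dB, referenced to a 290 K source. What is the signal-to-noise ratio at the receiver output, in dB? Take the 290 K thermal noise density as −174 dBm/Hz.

12.4 dB

Noise floor: N = −174 + 10 log₁₀(B) + NF
10 log₁₀(1.92×10⁷) = 72.83 dB
N = −174 + 72.83 + 6.78 = −94.39 dBm
SNR = P_sig − N = −82.0 − (−94.39) = 12.39 dB → 12.4 dB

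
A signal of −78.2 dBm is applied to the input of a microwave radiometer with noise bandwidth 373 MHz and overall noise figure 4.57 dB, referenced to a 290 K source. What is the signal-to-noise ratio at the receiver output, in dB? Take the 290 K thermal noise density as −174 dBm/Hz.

Noise floor: N = −174 + 10 log₁₀(B) + NF
10 log₁₀(3.73×10⁸) = 85.72 dB
N = −174 + 85.72 + 4.57 = −83.71 dBm
SNR = P_sig − N = −78.2 − (−83.71) = 5.51 dB → 5.5 dB

5.5 dB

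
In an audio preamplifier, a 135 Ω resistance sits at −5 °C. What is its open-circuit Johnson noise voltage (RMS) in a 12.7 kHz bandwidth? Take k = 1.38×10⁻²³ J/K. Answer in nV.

T = −5 °C + 273.15 = 268.15 K
V_n = √(4kTRB)
4kTRB = 4 × 1.38×10⁻²³ × 268.15 × 1.35×10² × 1.27×10⁴ = 2.54×10⁻¹⁴ V²
V_n = √(2.54×10⁻¹⁴) = 1.59×10⁻⁷ V = 159 nV

159 nV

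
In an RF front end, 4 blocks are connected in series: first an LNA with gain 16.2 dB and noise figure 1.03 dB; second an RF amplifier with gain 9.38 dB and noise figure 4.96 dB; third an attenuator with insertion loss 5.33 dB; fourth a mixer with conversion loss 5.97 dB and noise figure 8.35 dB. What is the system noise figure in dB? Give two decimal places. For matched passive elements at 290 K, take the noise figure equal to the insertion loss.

Convert to linear (a loss of L dB is a gain of −L dB): F_i = 10^(NF_i/10), G_i = 10^(G_i,dB/10)
  Stage 1: F_1 = 10^(1.03/10) = 1.268, G_1 = 10^(16.2/10) = 41.69
  Stage 2: F_2 = 10^(4.96/10) = 3.133, G_2 = 10^(9.38/10) = 8.670
  Stage 3: F_3 = 10^(5.33/10) = 3.412, G_3 = 10^(−5.33/10) = 0.2931
  Stage 4: F_4 = 10^(8.35/10) = 6.839, G_4 = 10^(−5.97/10) = 0.2529
Friis cascade:
  F = 1.268 + (3.133 − 1)/41.69 + (3.412 − 1)/361.4 + (6.839 − 1)/105.9 = 1.381
NF = 10 log₁₀(1.381) = 1.40 dB

1.40 dB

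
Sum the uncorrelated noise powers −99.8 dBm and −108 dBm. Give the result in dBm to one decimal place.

Convert to linear, add, convert back:
P₁ = 1.05×10⁻¹³ W, P₂ = 1.58×10⁻¹⁴ W
P_tot = 1.21×10⁻¹³ W → 10 log₁₀(P_tot / 10⁻³) = −99.2 dBm

−99.2 dBm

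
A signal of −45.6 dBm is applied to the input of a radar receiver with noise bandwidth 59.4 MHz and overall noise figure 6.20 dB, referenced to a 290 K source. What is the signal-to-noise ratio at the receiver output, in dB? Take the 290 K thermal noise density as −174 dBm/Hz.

Noise floor: N = −174 + 10 log₁₀(B) + NF
10 log₁₀(5.94×10⁷) = 77.74 dB
N = −174 + 77.74 + 6.20 = −90.06 dBm
SNR = P_sig − N = −45.6 − (−90.06) = 44.46 dB → 44.5 dB

44.5 dB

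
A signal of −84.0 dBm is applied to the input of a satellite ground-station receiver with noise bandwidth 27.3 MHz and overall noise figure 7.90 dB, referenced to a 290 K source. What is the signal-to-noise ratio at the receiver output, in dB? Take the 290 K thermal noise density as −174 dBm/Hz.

7.7 dB

Noise floor: N = −174 + 10 log₁₀(B) + NF
10 log₁₀(2.73×10⁷) = 74.36 dB
N = −174 + 74.36 + 7.90 = −91.74 dBm
SNR = P_sig − N = −84.0 − (−91.74) = 7.74 dB → 7.7 dB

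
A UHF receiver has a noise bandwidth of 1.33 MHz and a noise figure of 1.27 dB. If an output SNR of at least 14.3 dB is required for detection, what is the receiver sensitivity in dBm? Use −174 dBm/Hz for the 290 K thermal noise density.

Sensitivity = −174 + 10 log₁₀(B) + NF + SNR_min
= −174 + 61.24 + 1.27 + 14.3
= −97.19 dBm → −97.2 dBm

−97.2 dBm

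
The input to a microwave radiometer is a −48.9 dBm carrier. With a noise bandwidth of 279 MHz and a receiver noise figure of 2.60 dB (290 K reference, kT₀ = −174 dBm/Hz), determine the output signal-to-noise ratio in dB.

Noise floor: N = −174 + 10 log₁₀(B) + NF
10 log₁₀(2.79×10⁸) = 84.46 dB
N = −174 + 84.46 + 2.60 = −86.94 dBm
SNR = P_sig − N = −48.9 − (−86.94) = 38.04 dB → 38.0 dB

38.0 dB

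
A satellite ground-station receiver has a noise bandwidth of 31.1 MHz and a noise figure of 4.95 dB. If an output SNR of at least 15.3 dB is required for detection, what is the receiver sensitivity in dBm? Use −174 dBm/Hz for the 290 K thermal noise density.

Sensitivity = −174 + 10 log₁₀(B) + NF + SNR_min
= −174 + 74.93 + 4.95 + 15.3
= −78.82 dBm → −78.8 dBm

−78.8 dBm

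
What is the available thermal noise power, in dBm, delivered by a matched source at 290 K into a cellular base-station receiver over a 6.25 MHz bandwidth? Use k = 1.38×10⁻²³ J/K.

−106.0 dBm

P_n = kTB = 1.38×10⁻²³ × 290 × 6.25×10⁶ = 2.50×10⁻¹⁴ W
In dBm: 10 log₁₀(2.50×10⁻¹⁴ / 10⁻³) = −106.0 dBm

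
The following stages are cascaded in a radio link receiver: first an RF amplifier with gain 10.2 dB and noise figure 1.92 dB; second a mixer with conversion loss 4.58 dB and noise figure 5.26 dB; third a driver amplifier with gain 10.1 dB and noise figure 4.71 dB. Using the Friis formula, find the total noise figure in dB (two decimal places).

Convert to linear (a loss of L dB is a gain of −L dB): F_i = 10^(NF_i/10), G_i = 10^(G_i,dB/10)
  Stage 1: F_1 = 10^(1.92/10) = 1.556, G_1 = 10^(10.2/10) = 10.47
  Stage 2: F_2 = 10^(5.26/10) = 3.357, G_2 = 10^(−4.58/10) = 0.3483
  Stage 3: F_3 = 10^(4.71/10) = 2.958, G_3 = 10^(10.1/10) = 10.23
Friis cascade:
  F = 1.556 + (3.357 − 1)/10.47 + (2.958 − 1)/3.648 = 2.318
NF = 10 log₁₀(2.318) = 3.65 dB

3.65 dB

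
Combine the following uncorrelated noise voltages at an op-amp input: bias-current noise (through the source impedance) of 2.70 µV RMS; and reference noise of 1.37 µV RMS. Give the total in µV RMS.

3.03 µV

Uncorrelated sources add in power (mean-square): V_tot = √(ΣV_i²)
V_tot = √[(2.70×10⁻⁶)² + (1.37×10⁻⁶)²] = 3.03×10⁻⁶ V = 3.03 µV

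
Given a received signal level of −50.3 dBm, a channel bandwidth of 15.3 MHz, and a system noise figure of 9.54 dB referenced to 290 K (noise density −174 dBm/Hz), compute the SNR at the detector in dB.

Noise floor: N = −174 + 10 log₁₀(B) + NF
10 log₁₀(1.53×10⁷) = 71.85 dB
N = −174 + 71.85 + 9.54 = −92.61 dBm
SNR = P_sig − N = −50.3 − (−92.61) = 42.31 dB → 42.3 dB

42.3 dB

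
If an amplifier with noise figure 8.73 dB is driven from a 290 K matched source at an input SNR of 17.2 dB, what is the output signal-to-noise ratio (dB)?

8.47 dB

By definition F = SNR_in/SNR_out, so in dB: SNR_out = SNR_in − NF
SNR_out = 17.2 − 8.73 = 8.47 dB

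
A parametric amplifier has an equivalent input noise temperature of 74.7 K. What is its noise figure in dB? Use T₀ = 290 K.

0.995 dB

F = 1 + T_e/T₀ = 1 + 74.7/290 = 1.25759
NF = 10 log₁₀(1.25759) = 0.995 dB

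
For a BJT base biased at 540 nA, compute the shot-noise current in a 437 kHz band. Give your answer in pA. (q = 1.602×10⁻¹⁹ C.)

I_n = √(2qI·B)
2qI·B = 2 × 1.602×10⁻¹⁹ × 5.40×10⁻⁷ × 4.37×10⁵ = 7.56×10⁻²⁰ A²
I_n = √(7.56×10⁻²⁰) = 2.75×10⁻¹⁰ A = 275 pA

275 pA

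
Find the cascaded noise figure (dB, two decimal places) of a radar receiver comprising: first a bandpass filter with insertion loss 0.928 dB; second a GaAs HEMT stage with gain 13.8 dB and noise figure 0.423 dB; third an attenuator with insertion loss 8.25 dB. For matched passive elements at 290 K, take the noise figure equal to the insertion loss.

2.20 dB

Convert to linear (a loss of L dB is a gain of −L dB): F_i = 10^(NF_i/10), G_i = 10^(G_i,dB/10)
  Stage 1: F_1 = 10^(0.928/10) = 1.238, G_1 = 10^(−0.928/10) = 0.8076
  Stage 2: F_2 = 10^(0.423/10) = 1.102, G_2 = 10^(13.8/10) = 23.99
  Stage 3: F_3 = 10^(8.25/10) = 6.683, G_3 = 10^(−8.25/10) = 0.1496
Friis cascade:
  F = 1.238 + (1.102 − 1)/0.8076 + (6.683 − 1)/19.37 = 1.658
NF = 10 log₁₀(1.658) = 2.20 dB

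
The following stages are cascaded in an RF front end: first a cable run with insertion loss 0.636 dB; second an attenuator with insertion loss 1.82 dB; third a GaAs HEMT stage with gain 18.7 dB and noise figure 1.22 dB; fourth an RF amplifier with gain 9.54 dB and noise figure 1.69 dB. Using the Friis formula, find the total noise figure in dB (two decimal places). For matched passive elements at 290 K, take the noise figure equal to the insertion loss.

Convert to linear (a loss of L dB is a gain of −L dB): F_i = 10^(NF_i/10), G_i = 10^(G_i,dB/10)
  Stage 1: F_1 = 10^(0.636/10) = 1.158, G_1 = 10^(−0.636/10) = 0.8638
  Stage 2: F_2 = 10^(1.82/10) = 1.521, G_2 = 10^(−1.82/10) = 0.6577
  Stage 3: F_3 = 10^(1.22/10) = 1.324, G_3 = 10^(18.7/10) = 74.13
  Stage 4: F_4 = 10^(1.69/10) = 1.476, G_4 = 10^(9.54/10) = 8.995
Friis cascade:
  F = 1.158 + (1.521 − 1)/0.8638 + (1.324 − 1)/0.5681 + (1.476 − 1)/42.11 = 2.343
NF = 10 log₁₀(2.343) = 3.70 dB

3.70 dB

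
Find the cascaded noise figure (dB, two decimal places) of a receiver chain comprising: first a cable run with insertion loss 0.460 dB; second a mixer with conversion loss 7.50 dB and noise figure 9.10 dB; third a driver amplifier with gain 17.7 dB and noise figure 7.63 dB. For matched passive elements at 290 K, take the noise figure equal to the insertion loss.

15.91 dB

Convert to linear (a loss of L dB is a gain of −L dB): F_i = 10^(NF_i/10), G_i = 10^(G_i,dB/10)
  Stage 1: F_1 = 10^(0.460/10) = 1.112, G_1 = 10^(−0.460/10) = 0.8995
  Stage 2: F_2 = 10^(9.10/10) = 8.128, G_2 = 10^(−7.50/10) = 0.1778
  Stage 3: F_3 = 10^(7.63/10) = 5.794, G_3 = 10^(17.7/10) = 58.88
Friis cascade:
  F = 1.112 + (8.128 − 1)/0.8995 + (5.794 − 1)/0.1600 = 39.01
NF = 10 log₁₀(39.01) = 15.91 dB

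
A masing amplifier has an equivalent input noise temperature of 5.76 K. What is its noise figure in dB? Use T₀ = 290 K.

F = 1 + T_e/T₀ = 1 + 5.76/290 = 1.01986
NF = 10 log₁₀(1.01986) = 0.085 dB

0.085 dB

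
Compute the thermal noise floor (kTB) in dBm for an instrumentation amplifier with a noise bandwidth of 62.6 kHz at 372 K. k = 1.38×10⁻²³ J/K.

−124.9 dBm

P_n = kTB = 1.38×10⁻²³ × 372 × 6.26×10⁴ = 3.21×10⁻¹⁶ W
In dBm: 10 log₁₀(3.21×10⁻¹⁶ / 10⁻³) = −124.9 dBm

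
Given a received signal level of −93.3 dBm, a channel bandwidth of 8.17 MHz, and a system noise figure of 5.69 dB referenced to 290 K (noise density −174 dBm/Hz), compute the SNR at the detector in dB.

5.9 dB

Noise floor: N = −174 + 10 log₁₀(B) + NF
10 log₁₀(8.17×10⁶) = 69.12 dB
N = −174 + 69.12 + 5.69 = −99.19 dBm
SNR = P_sig − N = −93.3 − (−99.19) = 5.89 dB → 5.9 dB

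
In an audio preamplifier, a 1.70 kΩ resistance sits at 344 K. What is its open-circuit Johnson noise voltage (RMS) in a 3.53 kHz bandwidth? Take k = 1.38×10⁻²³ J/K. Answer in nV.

338 nV

V_n = √(4kTRB)
4kTRB = 4 × 1.38×10⁻²³ × 344 × 1.70×10³ × 3.53×10³ = 1.14×10⁻¹³ V²
V_n = √(1.14×10⁻¹³) = 3.38×10⁻⁷ V = 338 nV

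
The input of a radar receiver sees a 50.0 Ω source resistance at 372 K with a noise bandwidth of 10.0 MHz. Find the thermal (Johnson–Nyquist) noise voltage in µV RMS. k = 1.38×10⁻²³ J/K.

3.20 µV

V_n = √(4kTRB)
4kTRB = 4 × 1.38×10⁻²³ × 372 × 5.00×10¹ × 1.00×10⁷ = 1.03×10⁻¹¹ V²
V_n = √(1.03×10⁻¹¹) = 3.20×10⁻⁶ V = 3.20 µV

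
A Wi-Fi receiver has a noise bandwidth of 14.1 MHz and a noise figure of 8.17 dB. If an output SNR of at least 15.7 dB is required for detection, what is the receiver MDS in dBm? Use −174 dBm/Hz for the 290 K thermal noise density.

Sensitivity = −174 + 10 log₁₀(B) + NF + SNR_min
= −174 + 71.49 + 8.17 + 15.7
= −78.64 dBm → −78.6 dBm

−78.6 dBm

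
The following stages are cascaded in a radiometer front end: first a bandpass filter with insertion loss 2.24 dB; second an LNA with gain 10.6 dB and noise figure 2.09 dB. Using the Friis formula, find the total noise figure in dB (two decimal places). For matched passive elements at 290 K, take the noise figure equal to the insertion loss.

Convert to linear (a loss of L dB is a gain of −L dB): F_i = 10^(NF_i/10), G_i = 10^(G_i,dB/10)
  Stage 1: F_1 = 10^(2.24/10) = 1.675, G_1 = 10^(−2.24/10) = 0.5970
  Stage 2: F_2 = 10^(2.09/10) = 1.618, G_2 = 10^(10.6/10) = 11.48
Friis cascade:
  F = 1.675 + (1.618 − 1)/0.5970 = 2.710
NF = 10 log₁₀(2.710) = 4.33 dB

4.33 dB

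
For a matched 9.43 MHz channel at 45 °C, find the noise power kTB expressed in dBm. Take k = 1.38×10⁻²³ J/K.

T = 45 °C + 273.15 = 318.15 K
P_n = kTB = 1.38×10⁻²³ × 318.15 × 9.43×10⁶ = 4.14×10⁻¹⁴ W
In dBm: 10 log₁₀(4.14×10⁻¹⁴ / 10⁻³) = −103.8 dBm

−103.8 dBm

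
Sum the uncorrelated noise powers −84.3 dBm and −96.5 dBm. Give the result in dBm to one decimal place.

−84.0 dBm

Convert to linear, add, convert back:
P₁ = 3.72×10⁻¹² W, P₂ = 2.24×10⁻¹³ W
P_tot = 3.94×10⁻¹² W → 10 log₁₀(P_tot / 10⁻³) = −84.0 dBm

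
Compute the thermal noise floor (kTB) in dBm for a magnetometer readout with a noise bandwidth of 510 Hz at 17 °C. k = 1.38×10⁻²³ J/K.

T = 17 °C + 273.15 = 290.15 K
P_n = kTB = 1.38×10⁻²³ × 290.15 × 5.10×10² = 2.04×10⁻¹⁸ W
In dBm: 10 log₁₀(2.04×10⁻¹⁸ / 10⁻³) = −146.9 dBm

−146.9 dBm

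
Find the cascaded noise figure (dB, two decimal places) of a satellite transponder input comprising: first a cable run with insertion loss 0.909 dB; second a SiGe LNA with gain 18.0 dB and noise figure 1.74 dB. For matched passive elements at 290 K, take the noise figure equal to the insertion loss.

2.65 dB

Convert to linear (a loss of L dB is a gain of −L dB): F_i = 10^(NF_i/10), G_i = 10^(G_i,dB/10)
  Stage 1: F_1 = 10^(0.909/10) = 1.233, G_1 = 10^(−0.909/10) = 0.8111
  Stage 2: F_2 = 10^(1.74/10) = 1.493, G_2 = 10^(18.0/10) = 63.10
Friis cascade:
  F = 1.233 + (1.493 − 1)/0.8111 = 1.840
NF = 10 log₁₀(1.840) = 2.65 dB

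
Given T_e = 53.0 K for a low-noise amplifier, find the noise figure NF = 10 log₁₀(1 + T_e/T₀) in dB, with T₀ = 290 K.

F = 1 + T_e/T₀ = 1 + 53.0/290 = 1.18276
NF = 10 log₁₀(1.18276) = 0.729 dB

0.729 dB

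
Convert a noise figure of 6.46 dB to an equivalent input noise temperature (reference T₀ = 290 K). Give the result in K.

F = 10^(6.46/10) = 4.42588
T_e = (F − 1)·T₀ = (4.42588 − 1) × 290 = 994 K

994 K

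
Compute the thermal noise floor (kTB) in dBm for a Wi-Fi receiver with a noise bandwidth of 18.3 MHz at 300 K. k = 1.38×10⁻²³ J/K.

P_n = kTB = 1.38×10⁻²³ × 300 × 1.83×10⁷ = 7.58×10⁻¹⁴ W
In dBm: 10 log₁₀(7.58×10⁻¹⁴ / 10⁻³) = −101.2 dBm

−101.2 dBm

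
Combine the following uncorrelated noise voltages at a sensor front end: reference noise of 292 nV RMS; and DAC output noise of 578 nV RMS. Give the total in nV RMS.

Uncorrelated sources add in power (mean-square): V_tot = √(ΣV_i²)
V_tot = √[(2.92×10⁻⁷)² + (5.78×10⁻⁷)²] = 6.48×10⁻⁷ V = 648 nV

648 nV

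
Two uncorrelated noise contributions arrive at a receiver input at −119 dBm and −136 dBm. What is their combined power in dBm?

−118.9 dBm

Convert to linear, add, convert back:
P₁ = 1.26×10⁻¹⁵ W, P₂ = 2.51×10⁻¹⁷ W
P_tot = 1.28×10⁻¹⁵ W → 10 log₁₀(P_tot / 10⁻³) = −118.9 dBm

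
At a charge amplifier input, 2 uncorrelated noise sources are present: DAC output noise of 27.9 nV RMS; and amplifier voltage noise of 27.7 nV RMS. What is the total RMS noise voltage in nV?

Uncorrelated sources add in power (mean-square): V_tot = √(ΣV_i²)
V_tot = √[(2.79×10⁻⁸)² + (2.77×10⁻⁸)²] = 3.93×10⁻⁸ V = 39.3 nV

39.3 nV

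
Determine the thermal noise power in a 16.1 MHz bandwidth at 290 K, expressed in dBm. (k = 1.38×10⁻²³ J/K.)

P_n = kTB = 1.38×10⁻²³ × 290 × 1.61×10⁷ = 6.44×10⁻¹⁴ W
In dBm: 10 log₁₀(6.44×10⁻¹⁴ / 10⁻³) = −101.9 dBm

−101.9 dBm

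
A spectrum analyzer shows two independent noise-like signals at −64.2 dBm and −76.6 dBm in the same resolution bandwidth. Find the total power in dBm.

Convert to linear, add, convert back:
P₁ = 3.80×10⁻¹⁰ W, P₂ = 2.19×10⁻¹¹ W
P_tot = 4.02×10⁻¹⁰ W → 10 log₁₀(P_tot / 10⁻³) = −64.0 dBm

−64.0 dBm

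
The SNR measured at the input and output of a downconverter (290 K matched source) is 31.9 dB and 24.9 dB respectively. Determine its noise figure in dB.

7.0 dB

NF (dB) = SNR_in(dB) − SNR_out(dB) when the source is at T₀
NF = 31.9 − 24.9 = 7.0 dB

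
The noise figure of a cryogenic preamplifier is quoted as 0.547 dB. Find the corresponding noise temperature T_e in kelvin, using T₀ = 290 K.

F = 10^(0.547/10) = 1.13423
T_e = (F − 1)·T₀ = (1.13423 − 1) × 290 = 38.9 K

38.9 K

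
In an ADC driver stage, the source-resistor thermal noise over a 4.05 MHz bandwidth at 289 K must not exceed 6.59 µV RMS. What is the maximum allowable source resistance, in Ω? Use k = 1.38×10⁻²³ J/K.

672 Ω

Johnson–Nyquist: V_n = √(4kTRB) ⇒ R = V_n² / (4kTB)
4kTB = 4 × 1.38×10⁻²³ × 289 × 4.05×10⁶ = 6.46×10⁻¹⁴
R = (6.59×10⁻⁶)² / 6.46×10⁻¹⁴ = 6.72×10² Ω = 672 Ω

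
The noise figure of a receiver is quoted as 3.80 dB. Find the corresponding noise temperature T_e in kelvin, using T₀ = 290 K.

406 K

F = 10^(3.80/10) = 2.39883
T_e = (F − 1)·T₀ = (2.39883 − 1) × 290 = 406 K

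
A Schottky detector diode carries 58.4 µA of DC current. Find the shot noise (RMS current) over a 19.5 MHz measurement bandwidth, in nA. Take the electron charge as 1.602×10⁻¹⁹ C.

19.1 nA

I_n = √(2qI·B)
2qI·B = 2 × 1.602×10⁻¹⁹ × 5.84×10⁻⁵ × 1.95×10⁷ = 3.65×10⁻¹⁶ A²
I_n = √(3.65×10⁻¹⁶) = 1.91×10⁻⁸ A = 19.1 nA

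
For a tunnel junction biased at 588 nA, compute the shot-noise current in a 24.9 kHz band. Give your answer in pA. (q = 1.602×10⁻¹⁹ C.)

68.5 pA

I_n = √(2qI·B)
2qI·B = 2 × 1.602×10⁻¹⁹ × 5.88×10⁻⁷ × 2.49×10⁴ = 4.69×10⁻²¹ A²
I_n = √(4.69×10⁻²¹) = 6.85×10⁻¹¹ A = 68.5 pA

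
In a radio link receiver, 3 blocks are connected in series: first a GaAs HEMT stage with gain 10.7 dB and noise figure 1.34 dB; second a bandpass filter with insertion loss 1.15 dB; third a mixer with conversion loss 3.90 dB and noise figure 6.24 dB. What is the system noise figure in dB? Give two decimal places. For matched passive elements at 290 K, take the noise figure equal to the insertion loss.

Convert to linear (a loss of L dB is a gain of −L dB): F_i = 10^(NF_i/10), G_i = 10^(G_i,dB/10)
  Stage 1: F_1 = 10^(1.34/10) = 1.361, G_1 = 10^(10.7/10) = 11.75
  Stage 2: F_2 = 10^(1.15/10) = 1.303, G_2 = 10^(−1.15/10) = 0.7674
  Stage 3: F_3 = 10^(6.24/10) = 4.207, G_3 = 10^(−3.90/10) = 0.4074
Friis cascade:
  F = 1.361 + (1.303 − 1)/11.75 + (4.207 − 1)/9.016 = 1.743
NF = 10 log₁₀(1.743) = 2.41 dB

2.41 dB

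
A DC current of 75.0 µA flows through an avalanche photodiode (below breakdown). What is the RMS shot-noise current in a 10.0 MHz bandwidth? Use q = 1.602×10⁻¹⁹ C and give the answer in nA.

I_n = √(2qI·B)
2qI·B = 2 × 1.602×10⁻¹⁹ × 7.50×10⁻⁵ × 1.00×10⁷ = 2.40×10⁻¹⁶ A²
I_n = √(2.40×10⁻¹⁶) = 1.55×10⁻⁸ A = 15.5 nA

15.5 nA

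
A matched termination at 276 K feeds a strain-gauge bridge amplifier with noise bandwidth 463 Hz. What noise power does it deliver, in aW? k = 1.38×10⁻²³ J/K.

P_n = kTB = 1.38×10⁻²³ × 276 × 4.63×10² = 1.76×10⁻¹⁸ W = 1.76 aW

1.76 aW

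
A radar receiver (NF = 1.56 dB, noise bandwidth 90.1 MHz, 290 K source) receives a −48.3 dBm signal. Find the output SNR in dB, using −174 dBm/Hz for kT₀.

44.6 dB

Noise floor: N = −174 + 10 log₁₀(B) + NF
10 log₁₀(9.01×10⁷) = 79.55 dB
N = −174 + 79.55 + 1.56 = −92.89 dBm
SNR = P_sig − N = −48.3 − (−92.89) = 44.59 dB → 44.6 dB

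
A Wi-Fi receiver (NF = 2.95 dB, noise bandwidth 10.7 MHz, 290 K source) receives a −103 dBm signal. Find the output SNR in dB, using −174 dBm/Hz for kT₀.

−2.2 dB

Noise floor: N = −174 + 10 log₁₀(B) + NF
10 log₁₀(1.07×10⁷) = 70.29 dB
N = −174 + 70.29 + 2.95 = −100.76 dBm
SNR = P_sig − N = −103 − (−100.76) = −2.24 dB → −2.2 dB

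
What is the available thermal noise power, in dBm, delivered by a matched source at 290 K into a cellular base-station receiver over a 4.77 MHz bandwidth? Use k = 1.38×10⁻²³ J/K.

−107.2 dBm

P_n = kTB = 1.38×10⁻²³ × 290 × 4.77×10⁶ = 1.91×10⁻¹⁴ W
In dBm: 10 log₁₀(1.91×10⁻¹⁴ / 10⁻³) = −107.2 dBm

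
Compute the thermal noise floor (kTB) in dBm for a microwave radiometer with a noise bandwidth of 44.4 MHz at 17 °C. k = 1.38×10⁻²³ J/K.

T = 17 °C + 273.15 = 290.15 K
P_n = kTB = 1.38×10⁻²³ × 290.15 × 4.44×10⁷ = 1.78×10⁻¹³ W
In dBm: 10 log₁₀(1.78×10⁻¹³ / 10⁻³) = −97.5 dBm

−97.5 dBm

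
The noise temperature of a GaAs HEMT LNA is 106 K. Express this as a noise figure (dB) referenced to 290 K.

F = 1 + T_e/T₀ = 1 + 106/290 = 1.36552
NF = 10 log₁₀(1.36552) = 1.35 dB

1.35 dB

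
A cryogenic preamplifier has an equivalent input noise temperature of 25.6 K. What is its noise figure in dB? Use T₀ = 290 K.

F = 1 + T_e/T₀ = 1 + 25.6/290 = 1.08828
NF = 10 log₁₀(1.08828) = 0.367 dB

0.367 dB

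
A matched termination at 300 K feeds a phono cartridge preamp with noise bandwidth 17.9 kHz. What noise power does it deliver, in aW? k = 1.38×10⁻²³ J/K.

P_n = kTB = 1.38×10⁻²³ × 300 × 1.79×10⁴ = 7.41×10⁻¹⁷ W = 74.1 aW

74.1 aW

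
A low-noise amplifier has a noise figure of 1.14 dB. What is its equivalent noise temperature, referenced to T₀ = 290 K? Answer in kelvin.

87.0 K

F = 10^(1.14/10) = 1.30017
T_e = (F − 1)·T₀ = (1.30017 − 1) × 290 = 87.0 K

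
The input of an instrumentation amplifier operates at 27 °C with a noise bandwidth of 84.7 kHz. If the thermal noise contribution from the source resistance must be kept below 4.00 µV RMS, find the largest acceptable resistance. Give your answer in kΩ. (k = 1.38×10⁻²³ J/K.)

T = 27 °C + 273.15 = 300.15 K
Johnson–Nyquist: V_n = √(4kTRB) ⇒ R = V_n² / (4kTB)
4kTB = 4 × 1.38×10⁻²³ × 300.15 × 8.47×10⁴ = 1.40×10⁻¹⁵
R = (4.00×10⁻⁶)² / 1.40×10⁻¹⁵ = 1.14×10⁴ Ω = 11.4 kΩ

11.4 kΩ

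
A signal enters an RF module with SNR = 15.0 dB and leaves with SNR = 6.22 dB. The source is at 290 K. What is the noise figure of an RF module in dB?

8.78 dB

NF (dB) = SNR_in(dB) − SNR_out(dB) when the source is at T₀
NF = 15.0 − 6.22 = 8.78 dB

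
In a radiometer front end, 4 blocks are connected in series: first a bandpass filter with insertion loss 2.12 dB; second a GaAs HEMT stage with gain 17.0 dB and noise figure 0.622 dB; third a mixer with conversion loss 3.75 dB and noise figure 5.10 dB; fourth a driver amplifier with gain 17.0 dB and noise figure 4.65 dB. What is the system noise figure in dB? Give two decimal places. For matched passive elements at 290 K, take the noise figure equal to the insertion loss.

3.22 dB

Convert to linear (a loss of L dB is a gain of −L dB): F_i = 10^(NF_i/10), G_i = 10^(G_i,dB/10)
  Stage 1: F_1 = 10^(2.12/10) = 1.629, G_1 = 10^(−2.12/10) = 0.6138
  Stage 2: F_2 = 10^(0.622/10) = 1.154, G_2 = 10^(17.0/10) = 50.12
  Stage 3: F_3 = 10^(5.10/10) = 3.236, G_3 = 10^(−3.75/10) = 0.4217
  Stage 4: F_4 = 10^(4.65/10) = 2.917, G_4 = 10^(17.0/10) = 50.12
Friis cascade:
  F = 1.629 + (1.154 − 1)/0.6138 + (3.236 − 1)/30.76 + (2.917 − 1)/12.97 = 2.101
NF = 10 log₁₀(2.101) = 3.22 dB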